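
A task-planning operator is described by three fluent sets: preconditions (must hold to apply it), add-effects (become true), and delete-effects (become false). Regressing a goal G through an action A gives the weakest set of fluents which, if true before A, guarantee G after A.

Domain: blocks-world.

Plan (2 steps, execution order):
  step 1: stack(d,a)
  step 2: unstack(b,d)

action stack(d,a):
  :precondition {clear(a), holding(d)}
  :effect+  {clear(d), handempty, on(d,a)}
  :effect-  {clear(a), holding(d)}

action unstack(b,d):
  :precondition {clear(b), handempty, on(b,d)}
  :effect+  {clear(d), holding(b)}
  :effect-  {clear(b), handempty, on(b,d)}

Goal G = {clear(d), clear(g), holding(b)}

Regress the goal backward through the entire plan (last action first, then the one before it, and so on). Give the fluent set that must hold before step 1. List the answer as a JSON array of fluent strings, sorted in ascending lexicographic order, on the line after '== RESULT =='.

Work backward from the goal:
  through step 2 (unstack(b,d)): drop {clear(d), holding(b)}, keep {clear(g)}, require {clear(b), handempty, on(b,d)}
    → {clear(b), clear(g), handempty, on(b,d)}
  through step 1 (stack(d,a)): drop {handempty}, keep {clear(b), clear(g), on(b,d)}, require {clear(a), holding(d)}
    → {clear(a), clear(b), clear(g), holding(d), on(b,d)}

== RESULT ==
["clear(a)", "clear(b)", "clear(g)", "holding(d)", "on(b,d)"]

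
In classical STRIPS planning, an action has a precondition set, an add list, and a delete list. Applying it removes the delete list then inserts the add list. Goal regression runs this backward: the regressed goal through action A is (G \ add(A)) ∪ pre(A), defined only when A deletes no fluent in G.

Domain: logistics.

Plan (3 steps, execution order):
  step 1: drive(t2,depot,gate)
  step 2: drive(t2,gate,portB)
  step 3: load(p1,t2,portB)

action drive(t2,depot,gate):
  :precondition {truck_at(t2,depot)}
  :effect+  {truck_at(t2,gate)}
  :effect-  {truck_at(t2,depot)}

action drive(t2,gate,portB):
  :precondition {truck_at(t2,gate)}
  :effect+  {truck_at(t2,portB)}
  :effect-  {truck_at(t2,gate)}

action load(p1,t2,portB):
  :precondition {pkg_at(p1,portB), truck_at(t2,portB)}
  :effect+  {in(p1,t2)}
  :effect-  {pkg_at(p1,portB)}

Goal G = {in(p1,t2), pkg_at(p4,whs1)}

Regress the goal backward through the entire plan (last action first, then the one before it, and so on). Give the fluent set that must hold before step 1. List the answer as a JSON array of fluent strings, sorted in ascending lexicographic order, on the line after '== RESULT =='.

Regress step by step:
  through step 3 (load(p1,t2,portB)): drop {in(p1,t2)}, keep {pkg_at(p4,whs1)}, require {pkg_at(p1,portB), truck_at(t2,portB)}
    → {pkg_at(p1,portB), pkg_at(p4,whs1), truck_at(t2,portB)}
  through step 2 (drive(t2,gate,portB)): drop {truck_at(t2,portB)}, keep {pkg_at(p1,portB), pkg_at(p4,whs1)}, require {truck_at(t2,gate)}
    → {pkg_at(p1,portB), pkg_at(p4,whs1), truck_at(t2,gate)}
  through step 1 (drive(t2,depot,gate)): drop {truck_at(t2,gate)}, keep {pkg_at(p1,portB), pkg_at(p4,whs1)}, require {truck_at(t2,depot)}
    → {pkg_at(p1,portB), pkg_at(p4,whs1), truck_at(t2,depot)}

== RESULT ==
["pkg_at(p1,portB)", "pkg_at(p4,whs1)", "truck_at(t2,depot)"]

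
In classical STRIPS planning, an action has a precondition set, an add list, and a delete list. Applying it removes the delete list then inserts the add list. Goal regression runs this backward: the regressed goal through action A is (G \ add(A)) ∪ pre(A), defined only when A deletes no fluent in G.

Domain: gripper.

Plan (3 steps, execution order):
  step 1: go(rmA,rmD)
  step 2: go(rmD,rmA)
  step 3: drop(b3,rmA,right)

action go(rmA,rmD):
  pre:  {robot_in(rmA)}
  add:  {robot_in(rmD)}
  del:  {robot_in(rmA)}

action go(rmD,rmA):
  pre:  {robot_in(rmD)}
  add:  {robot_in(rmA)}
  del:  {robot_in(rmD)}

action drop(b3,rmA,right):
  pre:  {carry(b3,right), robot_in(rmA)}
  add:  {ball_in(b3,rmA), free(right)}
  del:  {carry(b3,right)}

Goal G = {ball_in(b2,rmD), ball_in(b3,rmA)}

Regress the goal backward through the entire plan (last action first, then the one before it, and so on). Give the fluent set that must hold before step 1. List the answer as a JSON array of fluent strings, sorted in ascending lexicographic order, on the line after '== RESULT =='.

Regress step by step:
  through step 3 (drop(b3,rmA,right)): drop {ball_in(b3,rmA)}, keep {ball_in(b2,rmD)}, require {carry(b3,right), robot_in(rmA)}
    → {ball_in(b2,rmD), carry(b3,right), robot_in(rmA)}
  through step 2 (go(rmD,rmA)): drop {robot_in(rmA)}, keep {ball_in(b2,rmD), carry(b3,right)}, require {robot_in(rmD)}
    → {ball_in(b2,rmD), carry(b3,right), robot_in(rmD)}
  through step 1 (go(rmA,rmD)): drop {robot_in(rmD)}, keep {ball_in(b2,rmD), carry(b3,right)}, require {robot_in(rmA)}
    → {ball_in(b2,rmD), carry(b3,right), robot_in(rmA)}

== RESULT ==
["ball_in(b2,rmD)", "carry(b3,right)", "robot_in(rmA)"]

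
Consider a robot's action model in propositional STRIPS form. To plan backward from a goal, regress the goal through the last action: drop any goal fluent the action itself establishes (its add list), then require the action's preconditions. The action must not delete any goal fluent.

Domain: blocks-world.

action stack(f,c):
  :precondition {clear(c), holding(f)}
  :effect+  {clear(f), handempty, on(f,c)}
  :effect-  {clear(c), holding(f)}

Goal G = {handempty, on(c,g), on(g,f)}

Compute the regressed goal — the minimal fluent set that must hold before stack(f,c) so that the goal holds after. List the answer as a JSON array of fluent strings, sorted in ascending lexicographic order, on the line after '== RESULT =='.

Compute (G \ add) ∪ pre:
  G ∩ del = {}  (empty — regression defined)
  G \ add = {handempty, on(c,g), on(g,f)} \ {clear(f), handempty, on(f,c)} = {on(c,g), on(g,f)}
  ∪ pre   = {on(c,g), on(g,f)} ∪ {clear(c), holding(f)}
          = {clear(c), holding(f), on(c,g), on(g,f)}

== RESULT ==
["clear(c)", "holding(f)", "on(c,g)", "on(g,f)"]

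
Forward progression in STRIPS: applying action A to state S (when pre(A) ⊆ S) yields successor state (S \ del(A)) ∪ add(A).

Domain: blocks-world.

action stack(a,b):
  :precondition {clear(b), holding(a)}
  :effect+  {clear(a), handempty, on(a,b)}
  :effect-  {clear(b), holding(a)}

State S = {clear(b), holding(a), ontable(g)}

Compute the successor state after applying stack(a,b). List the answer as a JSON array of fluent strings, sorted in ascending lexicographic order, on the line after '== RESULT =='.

Compute (S \ del) ∪ add:
  pre ⊆ S: {clear(b), holding(a)} ⊆ S  — applicable
  S \ del = {ontable(g)}
  ∪ add   = {clear(a), handempty, on(a,b), ontable(g)}

== RESULT ==
["clear(a)", "handempty", "on(a,b)", "ontable(g)"]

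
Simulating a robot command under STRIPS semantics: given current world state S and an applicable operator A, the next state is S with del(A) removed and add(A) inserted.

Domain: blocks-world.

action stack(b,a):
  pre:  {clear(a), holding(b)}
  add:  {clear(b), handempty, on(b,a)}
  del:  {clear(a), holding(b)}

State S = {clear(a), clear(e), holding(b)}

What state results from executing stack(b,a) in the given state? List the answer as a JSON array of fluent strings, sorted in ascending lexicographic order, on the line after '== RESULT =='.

Progress:
  pre ⊆ S: {clear(a), holding(b)} ⊆ S  — applicable
  S \ del = {clear(e)}
  ∪ add   = {clear(b), clear(e), handempty, on(b,a)}

== RESULT ==
["clear(b)", "clear(e)", "handempty", "on(b,a)"]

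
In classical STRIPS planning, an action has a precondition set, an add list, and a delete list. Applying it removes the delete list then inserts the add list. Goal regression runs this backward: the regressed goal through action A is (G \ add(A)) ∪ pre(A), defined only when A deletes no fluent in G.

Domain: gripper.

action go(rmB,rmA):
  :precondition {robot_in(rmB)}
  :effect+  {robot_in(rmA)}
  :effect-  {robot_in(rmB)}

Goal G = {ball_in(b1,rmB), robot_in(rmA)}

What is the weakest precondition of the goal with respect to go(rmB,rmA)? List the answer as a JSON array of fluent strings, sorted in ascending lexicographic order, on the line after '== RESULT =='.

Regress:
  G ∩ del = {}  (empty — regression defined)
  G \ add = {ball_in(b1,rmB), robot_in(rmA)} \ {robot_in(rmA)} = {ball_in(b1,rmB)}
  ∪ pre   = {ball_in(b1,rmB)} ∪ {robot_in(rmB)}
          = {ball_in(b1,rmB), robot_in(rmB)}

== RESULT ==
["ball_in(b1,rmB)", "robot_in(rmB)"]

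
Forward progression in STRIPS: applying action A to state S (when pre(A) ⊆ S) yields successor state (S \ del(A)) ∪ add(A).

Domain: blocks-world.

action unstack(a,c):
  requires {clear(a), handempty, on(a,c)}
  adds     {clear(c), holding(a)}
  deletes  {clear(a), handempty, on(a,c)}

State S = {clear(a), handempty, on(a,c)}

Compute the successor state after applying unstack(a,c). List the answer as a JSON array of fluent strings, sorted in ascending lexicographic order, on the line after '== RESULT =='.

Compute (S \ del) ∪ add:
  pre ⊆ S: {clear(a), handempty, on(a,c)} ⊆ S  — applicable
  S \ del = {}
  ∪ add   = {clear(c), holding(a)}

== RESULT ==
["clear(c)", "holding(a)"]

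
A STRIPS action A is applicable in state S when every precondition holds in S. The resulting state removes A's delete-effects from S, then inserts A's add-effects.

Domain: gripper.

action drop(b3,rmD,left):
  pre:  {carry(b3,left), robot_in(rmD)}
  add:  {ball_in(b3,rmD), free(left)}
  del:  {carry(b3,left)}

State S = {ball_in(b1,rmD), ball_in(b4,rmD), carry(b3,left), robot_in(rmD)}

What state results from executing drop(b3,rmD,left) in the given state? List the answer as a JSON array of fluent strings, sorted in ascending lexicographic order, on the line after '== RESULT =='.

Compute (S \ del) ∪ add:
  pre ⊆ S: {carry(b3,left), robot_in(rmD)} ⊆ S  — applicable
  S \ del = {ball_in(b1,rmD), ball_in(b4,rmD), robot_in(rmD)}
  ∪ add   = {ball_in(b1,rmD), ball_in(b3,rmD), ball_in(b4,rmD), free(left), robot_in(rmD)}

== RESULT ==
["ball_in(b1,rmD)", "ball_in(b3,rmD)", "ball_in(b4,rmD)", "free(left)", "robot_in(rmD)"]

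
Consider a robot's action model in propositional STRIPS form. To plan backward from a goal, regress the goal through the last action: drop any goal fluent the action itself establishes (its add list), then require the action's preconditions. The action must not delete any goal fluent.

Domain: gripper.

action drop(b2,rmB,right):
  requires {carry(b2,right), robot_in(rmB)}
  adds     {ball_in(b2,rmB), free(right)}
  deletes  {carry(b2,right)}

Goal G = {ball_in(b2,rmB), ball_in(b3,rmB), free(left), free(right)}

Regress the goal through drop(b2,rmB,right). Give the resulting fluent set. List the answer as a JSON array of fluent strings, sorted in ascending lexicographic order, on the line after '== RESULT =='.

Compute (G \ add) ∪ pre:
  G ∩ del = {}  (empty — regression defined)
  G \ add = {ball_in(b2,rmB), ball_in(b3,rmB), free(left), free(right)} \ {ball_in(b2,rmB), free(right)} = {ball_in(b3,rmB), free(left)}
  ∪ pre   = {ball_in(b3,rmB), free(left)} ∪ {carry(b2,right), robot_in(rmB)}
          = {ball_in(b3,rmB), carry(b2,right), free(left), robot_in(rmB)}

== RESULT ==
["ball_in(b3,rmB)", "carry(b2,right)", "free(left)", "robot_in(rmB)"]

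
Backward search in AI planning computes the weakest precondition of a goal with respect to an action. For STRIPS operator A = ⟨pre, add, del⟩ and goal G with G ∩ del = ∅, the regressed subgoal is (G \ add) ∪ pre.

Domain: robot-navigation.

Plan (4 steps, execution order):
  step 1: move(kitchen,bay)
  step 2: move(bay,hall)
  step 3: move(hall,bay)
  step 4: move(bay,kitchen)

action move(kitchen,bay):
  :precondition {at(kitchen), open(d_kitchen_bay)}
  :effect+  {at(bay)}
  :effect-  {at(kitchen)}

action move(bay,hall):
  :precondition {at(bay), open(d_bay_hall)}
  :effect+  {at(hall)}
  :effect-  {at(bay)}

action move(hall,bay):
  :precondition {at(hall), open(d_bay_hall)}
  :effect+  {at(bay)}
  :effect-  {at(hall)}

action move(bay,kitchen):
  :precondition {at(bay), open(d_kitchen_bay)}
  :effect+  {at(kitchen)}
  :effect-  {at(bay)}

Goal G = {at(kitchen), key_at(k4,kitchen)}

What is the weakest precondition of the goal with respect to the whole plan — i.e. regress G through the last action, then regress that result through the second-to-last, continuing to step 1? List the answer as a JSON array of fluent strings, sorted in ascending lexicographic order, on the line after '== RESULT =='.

Work backward from the goal:
  through step 4 (move(bay,kitchen)): drop {at(kitchen)}, keep {key_at(k4,kitchen)}, require {at(bay), open(d_kitchen_bay)}
    → {at(bay), key_at(k4,kitchen), open(d_kitchen_bay)}
  through step 3 (move(hall,bay)): drop {at(bay)}, keep {key_at(k4,kitchen), open(d_kitchen_bay)}, require {at(hall), open(d_bay_hall)}
    → {at(hall), key_at(k4,kitchen), open(d_bay_hall), open(d_kitchen_bay)}
  through step 2 (move(bay,hall)): drop {at(hall)}, keep {key_at(k4,kitchen), open(d_bay_hall), open(d_kitchen_bay)}, require {at(bay), open(d_bay_hall)}
    → {at(bay), key_at(k4,kitchen), open(d_bay_hall), open(d_kitchen_bay)}
  through step 1 (move(kitchen,bay)): drop {at(bay)}, keep {key_at(k4,kitchen), open(d_bay_hall), open(d_kitchen_bay)}, require {at(kitchen), open(d_kitchen_bay)}
    → {at(kitchen), key_at(k4,kitchen), open(d_bay_hall), open(d_kitchen_bay)}

== RESULT ==
["at(kitchen)", "key_at(k4,kitchen)", "open(d_bay_hall)", "open(d_kitchen_bay)"]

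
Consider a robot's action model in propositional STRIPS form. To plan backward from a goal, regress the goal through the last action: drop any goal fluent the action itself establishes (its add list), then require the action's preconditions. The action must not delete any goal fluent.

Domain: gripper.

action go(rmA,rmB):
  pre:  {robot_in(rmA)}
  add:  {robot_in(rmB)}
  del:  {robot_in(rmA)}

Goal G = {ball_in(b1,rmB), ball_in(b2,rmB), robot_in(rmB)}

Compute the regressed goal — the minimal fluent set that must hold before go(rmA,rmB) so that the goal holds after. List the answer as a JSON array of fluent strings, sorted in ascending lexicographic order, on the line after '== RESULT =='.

Compute (G \ add) ∪ pre:
  G ∩ del = {}  (empty — regression defined)
  G \ add = {ball_in(b1,rmB), ball_in(b2,rmB), robot_in(rmB)} \ {robot_in(rmB)} = {ball_in(b1,rmB), ball_in(b2,rmB)}
  ∪ pre   = {ball_in(b1,rmB), ball_in(b2,rmB)} ∪ {robot_in(rmA)}
          = {ball_in(b1,rmB), ball_in(b2,rmB), robot_in(rmA)}

== RESULT ==
["ball_in(b1,rmB)", "ball_in(b2,rmB)", "robot_in(rmA)"]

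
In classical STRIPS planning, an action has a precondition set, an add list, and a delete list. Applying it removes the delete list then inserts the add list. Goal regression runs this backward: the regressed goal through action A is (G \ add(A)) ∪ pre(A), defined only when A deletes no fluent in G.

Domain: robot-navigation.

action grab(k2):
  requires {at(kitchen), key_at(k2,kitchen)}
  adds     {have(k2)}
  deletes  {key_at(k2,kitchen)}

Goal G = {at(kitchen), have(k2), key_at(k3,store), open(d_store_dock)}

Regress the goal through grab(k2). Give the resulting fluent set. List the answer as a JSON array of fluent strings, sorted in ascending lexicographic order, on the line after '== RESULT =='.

Compute (G \ add) ∪ pre:
  G ∩ del = {}  (empty — regression defined)
  G \ add = {at(kitchen), have(k2), key_at(k3,store), open(d_store_dock)} \ {have(k2)} = {at(kitchen), key_at(k3,store), open(d_store_dock)}
  ∪ pre   = {at(kitchen), key_at(k3,store), open(d_store_dock)} ∪ {at(kitchen), key_at(k2,kitchen)}
          = {at(kitchen), key_at(k2,kitchen), key_at(k3,store), open(d_store_dock)}

== RESULT ==
["at(kitchen)", "key_at(k2,kitchen)", "key_at(k3,store)", "open(d_store_dock)"]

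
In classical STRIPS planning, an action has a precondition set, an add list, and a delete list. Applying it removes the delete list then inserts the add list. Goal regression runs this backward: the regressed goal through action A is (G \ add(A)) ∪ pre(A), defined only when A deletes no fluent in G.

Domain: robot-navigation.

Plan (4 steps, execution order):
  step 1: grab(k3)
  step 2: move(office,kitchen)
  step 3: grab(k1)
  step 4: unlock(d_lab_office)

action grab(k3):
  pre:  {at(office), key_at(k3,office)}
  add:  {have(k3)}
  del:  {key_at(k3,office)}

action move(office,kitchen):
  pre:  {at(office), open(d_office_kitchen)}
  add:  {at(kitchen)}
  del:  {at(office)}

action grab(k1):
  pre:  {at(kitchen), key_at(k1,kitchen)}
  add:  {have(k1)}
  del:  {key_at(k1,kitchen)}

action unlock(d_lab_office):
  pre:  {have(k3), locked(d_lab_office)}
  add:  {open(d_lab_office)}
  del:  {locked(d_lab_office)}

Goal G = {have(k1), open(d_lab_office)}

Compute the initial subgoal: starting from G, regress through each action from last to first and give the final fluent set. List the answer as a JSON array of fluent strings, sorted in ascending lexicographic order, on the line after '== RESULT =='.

Regress step by step:
  through step 4 (unlock(d_lab_office)): drop {open(d_lab_office)}, keep {have(k1)}, require {have(k3), locked(d_lab_office)}
    → {have(k1), have(k3), locked(d_lab_office)}
  through step 3 (grab(k1)): drop {have(k1)}, keep {have(k3), locked(d_lab_office)}, require {at(kitchen), key_at(k1,kitchen)}
    → {at(kitchen), have(k3), key_at(k1,kitchen), locked(d_lab_office)}
  through step 2 (move(office,kitchen)): drop {at(kitchen)}, keep {have(k3), key_at(k1,kitchen), locked(d_lab_office)}, require {at(office), open(d_office_kitchen)}
    → {at(office), have(k3), key_at(k1,kitchen), locked(d_lab_office), open(d_office_kitchen)}
  through step 1 (grab(k3)): drop {have(k3)}, keep {at(office), key_at(k1,kitchen), locked(d_lab_office), open(d_office_kitchen)}, require {at(office), key_at(k3,office)}
    → {at(office), key_at(k1,kitchen), key_at(k3,office), locked(d_lab_office), open(d_office_kitchen)}

== RESULT ==
["at(office)", "key_at(k1,kitchen)", "key_at(k3,office)", "locked(d_lab_office)", "open(d_office_kitchen)"]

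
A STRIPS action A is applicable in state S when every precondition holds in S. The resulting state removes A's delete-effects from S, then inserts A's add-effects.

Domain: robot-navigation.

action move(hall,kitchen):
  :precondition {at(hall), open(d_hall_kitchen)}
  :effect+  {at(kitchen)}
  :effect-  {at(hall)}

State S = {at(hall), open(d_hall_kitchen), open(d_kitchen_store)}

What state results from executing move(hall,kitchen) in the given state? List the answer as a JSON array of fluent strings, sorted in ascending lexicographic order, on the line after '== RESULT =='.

Compute (S \ del) ∪ add:
  pre ⊆ S: {at(hall), open(d_hall_kitchen)} ⊆ S  — applicable
  S \ del = {open(d_hall_kitchen), open(d_kitchen_store)}
  ∪ add   = {at(kitchen), open(d_hall_kitchen), open(d_kitchen_store)}

== RESULT ==
["at(kitchen)", "open(d_hall_kitchen)", "open(d_kitchen_store)"]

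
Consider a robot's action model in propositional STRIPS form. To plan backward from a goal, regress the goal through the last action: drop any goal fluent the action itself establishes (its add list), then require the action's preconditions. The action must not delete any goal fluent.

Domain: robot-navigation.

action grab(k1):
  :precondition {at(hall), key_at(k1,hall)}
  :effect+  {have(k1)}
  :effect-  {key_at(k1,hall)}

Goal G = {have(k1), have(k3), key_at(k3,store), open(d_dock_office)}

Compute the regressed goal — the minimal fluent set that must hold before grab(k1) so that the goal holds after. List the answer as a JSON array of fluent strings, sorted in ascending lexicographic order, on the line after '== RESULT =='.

Regress:
  G ∩ del = {}  (empty — regression defined)
  G \ add = {have(k1), have(k3), key_at(k3,store), open(d_dock_office)} \ {have(k1)} = {have(k3), key_at(k3,store), open(d_dock_office)}
  ∪ pre   = {have(k3), key_at(k3,store), open(d_dock_office)} ∪ {at(hall), key_at(k1,hall)}
          = {at(hall), have(k3), key_at(k1,hall), key_at(k3,store), open(d_dock_office)}

== RESULT ==
["at(hall)", "have(k3)", "key_at(k1,hall)", "key_at(k3,store)", "open(d_dock_office)"]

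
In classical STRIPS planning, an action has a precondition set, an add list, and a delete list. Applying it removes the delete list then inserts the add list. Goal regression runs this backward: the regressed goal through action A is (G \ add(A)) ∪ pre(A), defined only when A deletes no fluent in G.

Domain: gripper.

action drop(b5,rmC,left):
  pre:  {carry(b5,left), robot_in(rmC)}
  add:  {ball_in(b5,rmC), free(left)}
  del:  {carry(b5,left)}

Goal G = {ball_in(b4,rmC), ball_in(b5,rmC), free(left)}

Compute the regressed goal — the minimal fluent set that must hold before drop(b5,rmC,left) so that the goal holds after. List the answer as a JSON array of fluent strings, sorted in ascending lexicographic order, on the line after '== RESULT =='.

Compute (G \ add) ∪ pre:
  G ∩ del = {}  (empty — regression defined)
  G \ add = {ball_in(b4,rmC), ball_in(b5,rmC), free(left)} \ {ball_in(b5,rmC), free(left)} = {ball_in(b4,rmC)}
  ∪ pre   = {ball_in(b4,rmC)} ∪ {carry(b5,left), robot_in(rmC)}
          = {ball_in(b4,rmC), carry(b5,left), robot_in(rmC)}

== RESULT ==
["ball_in(b4,rmC)", "carry(b5,left)", "robot_in(rmC)"]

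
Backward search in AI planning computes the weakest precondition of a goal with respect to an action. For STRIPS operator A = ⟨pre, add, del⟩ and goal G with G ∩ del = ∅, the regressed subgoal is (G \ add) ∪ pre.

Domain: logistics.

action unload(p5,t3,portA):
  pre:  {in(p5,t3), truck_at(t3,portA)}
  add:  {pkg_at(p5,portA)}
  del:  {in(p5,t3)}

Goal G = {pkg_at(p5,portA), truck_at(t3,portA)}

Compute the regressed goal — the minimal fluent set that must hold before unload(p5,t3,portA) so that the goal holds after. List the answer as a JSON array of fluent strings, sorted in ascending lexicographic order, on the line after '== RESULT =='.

Compute (G \ add) ∪ pre:
  G ∩ del = {}  (empty — regression defined)
  G \ add = {pkg_at(p5,portA), truck_at(t3,portA)} \ {pkg_at(p5,portA)} = {truck_at(t3,portA)}
  ∪ pre   = {truck_at(t3,portA)} ∪ {in(p5,t3), truck_at(t3,portA)}
          = {in(p5,t3), truck_at(t3,portA)}

== RESULT ==
["in(p5,t3)", "truck_at(t3,portA)"]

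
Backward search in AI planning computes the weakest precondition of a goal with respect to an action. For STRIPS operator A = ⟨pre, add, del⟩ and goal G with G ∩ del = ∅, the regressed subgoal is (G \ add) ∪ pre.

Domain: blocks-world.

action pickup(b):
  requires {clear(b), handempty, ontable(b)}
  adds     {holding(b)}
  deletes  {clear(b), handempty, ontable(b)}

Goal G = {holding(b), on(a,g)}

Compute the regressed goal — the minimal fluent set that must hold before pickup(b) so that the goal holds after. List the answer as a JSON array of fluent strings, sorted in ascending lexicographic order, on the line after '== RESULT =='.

Compute (G \ add) ∪ pre:
  G ∩ del = {}  (empty — regression defined)
  G \ add = {holding(b), on(a,g)} \ {holding(b)} = {on(a,g)}
  ∪ pre   = {on(a,g)} ∪ {clear(b), handempty, ontable(b)}
          = {clear(b), handempty, on(a,g), ontable(b)}

== RESULT ==
["clear(b)", "handempty", "on(a,g)", "ontable(b)"]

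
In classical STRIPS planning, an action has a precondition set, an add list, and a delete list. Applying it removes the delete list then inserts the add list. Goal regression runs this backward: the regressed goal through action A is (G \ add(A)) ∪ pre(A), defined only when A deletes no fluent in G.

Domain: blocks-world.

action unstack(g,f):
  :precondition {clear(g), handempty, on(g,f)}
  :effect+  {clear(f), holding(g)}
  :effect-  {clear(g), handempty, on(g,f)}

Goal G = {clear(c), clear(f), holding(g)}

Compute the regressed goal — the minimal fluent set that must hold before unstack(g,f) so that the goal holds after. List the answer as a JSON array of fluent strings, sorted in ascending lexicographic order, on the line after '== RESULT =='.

Compute (G \ add) ∪ pre:
  G ∩ del = {}  (empty — regression defined)
  G \ add = {clear(c), clear(f), holding(g)} \ {clear(f), holding(g)} = {clear(c)}
  ∪ pre   = {clear(c)} ∪ {clear(g), handempty, on(g,f)}
          = {clear(c), clear(g), handempty, on(g,f)}

== RESULT ==
["clear(c)", "clear(g)", "handempty", "on(g,f)"]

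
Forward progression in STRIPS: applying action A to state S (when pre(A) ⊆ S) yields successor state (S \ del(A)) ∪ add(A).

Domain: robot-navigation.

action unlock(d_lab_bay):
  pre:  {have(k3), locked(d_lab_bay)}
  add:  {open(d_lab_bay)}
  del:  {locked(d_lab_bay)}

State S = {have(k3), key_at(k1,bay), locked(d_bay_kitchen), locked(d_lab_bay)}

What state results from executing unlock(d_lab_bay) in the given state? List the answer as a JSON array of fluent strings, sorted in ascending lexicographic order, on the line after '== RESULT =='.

Progress:
  pre ⊆ S: {have(k3), locked(d_lab_bay)} ⊆ S  — applicable
  S \ del = {have(k3), key_at(k1,bay), locked(d_bay_kitchen)}
  ∪ add   = {have(k3), key_at(k1,bay), locked(d_bay_kitchen), open(d_lab_bay)}

== RESULT ==
["have(k3)", "key_at(k1,bay)", "locked(d_bay_kitchen)", "open(d_lab_bay)"]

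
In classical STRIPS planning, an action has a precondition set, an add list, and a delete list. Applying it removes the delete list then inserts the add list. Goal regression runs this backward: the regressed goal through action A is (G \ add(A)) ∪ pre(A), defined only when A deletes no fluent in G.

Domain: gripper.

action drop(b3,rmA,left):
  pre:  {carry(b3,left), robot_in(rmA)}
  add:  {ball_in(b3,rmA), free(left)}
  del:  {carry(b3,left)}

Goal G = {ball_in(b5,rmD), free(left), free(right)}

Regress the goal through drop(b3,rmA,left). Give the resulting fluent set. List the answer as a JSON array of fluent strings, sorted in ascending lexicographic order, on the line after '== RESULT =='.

Compute (G \ add) ∪ pre:
  G ∩ del = {}  (empty — regression defined)
  G \ add = {ball_in(b5,rmD), free(left), free(right)} \ {ball_in(b3,rmA), free(left)} = {ball_in(b5,rmD), free(right)}
  ∪ pre   = {ball_in(b5,rmD), free(right)} ∪ {carry(b3,left), robot_in(rmA)}
          = {ball_in(b5,rmD), carry(b3,left), free(right), robot_in(rmA)}

== RESULT ==
["ball_in(b5,rmD)", "carry(b3,left)", "free(right)", "robot_in(rmA)"]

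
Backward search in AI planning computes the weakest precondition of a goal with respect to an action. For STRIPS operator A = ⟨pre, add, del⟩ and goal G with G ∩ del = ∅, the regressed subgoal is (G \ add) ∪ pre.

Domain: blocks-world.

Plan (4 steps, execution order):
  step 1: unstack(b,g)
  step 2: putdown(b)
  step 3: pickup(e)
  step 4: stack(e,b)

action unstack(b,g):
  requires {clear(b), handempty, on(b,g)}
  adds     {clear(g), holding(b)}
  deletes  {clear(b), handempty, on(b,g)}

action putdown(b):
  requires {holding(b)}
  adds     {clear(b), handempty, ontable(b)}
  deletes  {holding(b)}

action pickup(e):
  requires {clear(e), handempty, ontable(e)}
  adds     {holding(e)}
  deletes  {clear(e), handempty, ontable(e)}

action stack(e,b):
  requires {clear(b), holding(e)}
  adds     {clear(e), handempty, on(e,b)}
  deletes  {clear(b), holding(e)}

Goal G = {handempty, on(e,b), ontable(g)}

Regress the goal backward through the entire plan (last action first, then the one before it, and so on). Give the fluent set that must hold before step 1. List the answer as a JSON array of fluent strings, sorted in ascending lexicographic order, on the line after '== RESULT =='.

Work backward from the goal:
  through step 4 (stack(e,b)): drop {handempty, on(e,b)}, keep {ontable(g)}, require {clear(b), holding(e)}
    → {clear(b), holding(e), ontable(g)}
  through step 3 (pickup(e)): drop {holding(e)}, keep {clear(b), ontable(g)}, require {clear(e), handempty, ontable(e)}
    → {clear(b), clear(e), handempty, ontable(e), ontable(g)}
  through step 2 (putdown(b)): drop {clear(b), handempty}, keep {clear(e), ontable(e), ontable(g)}, require {holding(b)}
    → {clear(e), holding(b), ontable(e), ontable(g)}
  through step 1 (unstack(b,g)): drop {holding(b)}, keep {clear(e), ontable(e), ontable(g)}, require {clear(b), handempty, on(b,g)}
    → {clear(b), clear(e), handempty, on(b,g), ontable(e), ontable(g)}

== RESULT ==
["clear(b)", "clear(e)", "handempty", "on(b,g)", "ontable(e)", "ontable(g)"]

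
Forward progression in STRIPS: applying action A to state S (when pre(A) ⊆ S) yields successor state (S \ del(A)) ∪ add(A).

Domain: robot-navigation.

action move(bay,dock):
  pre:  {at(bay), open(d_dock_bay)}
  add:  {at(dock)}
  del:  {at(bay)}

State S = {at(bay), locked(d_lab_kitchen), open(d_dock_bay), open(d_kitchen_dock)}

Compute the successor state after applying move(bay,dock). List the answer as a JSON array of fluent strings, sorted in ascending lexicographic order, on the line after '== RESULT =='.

Compute (S \ del) ∪ add:
  pre ⊆ S: {at(bay), open(d_dock_bay)} ⊆ S  — applicable
  S \ del = {locked(d_lab_kitchen), open(d_dock_bay), open(d_kitchen_dock)}
  ∪ add   = {at(dock), locked(d_lab_kitchen), open(d_dock_bay), open(d_kitchen_dock)}

== RESULT ==
["at(dock)", "locked(d_lab_kitchen)", "open(d_dock_bay)", "open(d_kitchen_dock)"]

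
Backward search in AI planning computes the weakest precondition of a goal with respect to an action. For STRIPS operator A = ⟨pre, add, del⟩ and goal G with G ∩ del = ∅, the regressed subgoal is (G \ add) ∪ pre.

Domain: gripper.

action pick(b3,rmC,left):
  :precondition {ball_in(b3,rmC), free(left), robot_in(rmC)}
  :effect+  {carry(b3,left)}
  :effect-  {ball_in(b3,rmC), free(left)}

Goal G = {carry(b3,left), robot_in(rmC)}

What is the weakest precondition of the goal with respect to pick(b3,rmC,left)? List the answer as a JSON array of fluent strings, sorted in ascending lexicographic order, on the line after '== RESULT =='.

Compute (G \ add) ∪ pre:
  G ∩ del = {}  (empty — regression defined)
  G \ add = {carry(b3,left), robot_in(rmC)} \ {carry(b3,left)} = {robot_in(rmC)}
  ∪ pre   = {robot_in(rmC)} ∪ {ball_in(b3,rmC), free(left), robot_in(rmC)}
          = {ball_in(b3,rmC), free(left), robot_in(rmC)}

== RESULT ==
["ball_in(b3,rmC)", "free(left)", "robot_in(rmC)"]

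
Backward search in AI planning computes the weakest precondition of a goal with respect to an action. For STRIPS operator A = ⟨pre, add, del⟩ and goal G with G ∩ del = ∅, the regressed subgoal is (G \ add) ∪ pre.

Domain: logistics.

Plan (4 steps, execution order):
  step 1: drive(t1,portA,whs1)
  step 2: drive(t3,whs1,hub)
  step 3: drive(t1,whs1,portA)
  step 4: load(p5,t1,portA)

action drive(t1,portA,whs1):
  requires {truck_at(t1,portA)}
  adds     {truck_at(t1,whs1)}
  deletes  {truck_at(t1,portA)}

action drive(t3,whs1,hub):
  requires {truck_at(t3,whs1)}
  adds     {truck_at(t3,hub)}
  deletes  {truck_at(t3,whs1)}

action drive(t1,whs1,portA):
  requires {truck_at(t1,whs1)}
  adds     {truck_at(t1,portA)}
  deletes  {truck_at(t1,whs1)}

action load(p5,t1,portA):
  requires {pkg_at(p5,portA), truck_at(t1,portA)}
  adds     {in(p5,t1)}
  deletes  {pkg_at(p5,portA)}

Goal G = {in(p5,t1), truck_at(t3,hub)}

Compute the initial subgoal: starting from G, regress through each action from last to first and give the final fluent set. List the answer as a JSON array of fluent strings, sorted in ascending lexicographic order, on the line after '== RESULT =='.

Work backward from the goal:
  through step 4 (load(p5,t1,portA)): drop {in(p5,t1)}, keep {truck_at(t3,hub)}, require {pkg_at(p5,portA), truck_at(t1,portA)}
    → {pkg_at(p5,portA), truck_at(t1,portA), truck_at(t3,hub)}
  through step 3 (drive(t1,whs1,portA)): drop {truck_at(t1,portA)}, keep {pkg_at(p5,portA), truck_at(t3,hub)}, require {truck_at(t1,whs1)}
    → {pkg_at(p5,portA), truck_at(t1,whs1), truck_at(t3,hub)}
  through step 2 (drive(t3,whs1,hub)): drop {truck_at(t3,hub)}, keep {pkg_at(p5,portA), truck_at(t1,whs1)}, require {truck_at(t3,whs1)}
    → {pkg_at(p5,portA), truck_at(t1,whs1), truck_at(t3,whs1)}
  through step 1 (drive(t1,portA,whs1)): drop {truck_at(t1,whs1)}, keep {pkg_at(p5,portA), truck_at(t3,whs1)}, require {truck_at(t1,portA)}
    → {pkg_at(p5,portA), truck_at(t1,portA), truck_at(t3,whs1)}

== RESULT ==
["pkg_at(p5,portA)", "truck_at(t1,portA)", "truck_at(t3,whs1)"]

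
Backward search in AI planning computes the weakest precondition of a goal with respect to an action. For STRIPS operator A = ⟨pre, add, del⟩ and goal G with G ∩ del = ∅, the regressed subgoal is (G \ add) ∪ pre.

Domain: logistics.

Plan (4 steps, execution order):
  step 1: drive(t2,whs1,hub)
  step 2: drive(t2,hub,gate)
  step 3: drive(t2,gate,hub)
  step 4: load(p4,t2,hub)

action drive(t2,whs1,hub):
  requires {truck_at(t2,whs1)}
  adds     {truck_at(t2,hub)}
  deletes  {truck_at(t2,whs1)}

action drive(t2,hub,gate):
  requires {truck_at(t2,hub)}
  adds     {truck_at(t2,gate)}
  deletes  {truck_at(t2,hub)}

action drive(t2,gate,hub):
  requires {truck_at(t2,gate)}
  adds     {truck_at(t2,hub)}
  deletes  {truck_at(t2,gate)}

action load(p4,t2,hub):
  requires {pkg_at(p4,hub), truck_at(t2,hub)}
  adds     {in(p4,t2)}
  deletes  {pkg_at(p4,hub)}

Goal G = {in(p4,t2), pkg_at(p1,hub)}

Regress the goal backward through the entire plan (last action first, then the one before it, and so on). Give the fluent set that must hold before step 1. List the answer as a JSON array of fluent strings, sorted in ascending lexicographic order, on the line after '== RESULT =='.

Regress step by step:
  through step 4 (load(p4,t2,hub)): drop {in(p4,t2)}, keep {pkg_at(p1,hub)}, require {pkg_at(p4,hub), truck_at(t2,hub)}
    → {pkg_at(p1,hub), pkg_at(p4,hub), truck_at(t2,hub)}
  through step 3 (drive(t2,gate,hub)): drop {truck_at(t2,hub)}, keep {pkg_at(p1,hub), pkg_at(p4,hub)}, require {truck_at(t2,gate)}
    → {pkg_at(p1,hub), pkg_at(p4,hub), truck_at(t2,gate)}
  through step 2 (drive(t2,hub,gate)): drop {truck_at(t2,gate)}, keep {pkg_at(p1,hub), pkg_at(p4,hub)}, require {truck_at(t2,hub)}
    → {pkg_at(p1,hub), pkg_at(p4,hub), truck_at(t2,hub)}
  through step 1 (drive(t2,whs1,hub)): drop {truck_at(t2,hub)}, keep {pkg_at(p1,hub), pkg_at(p4,hub)}, require {truck_at(t2,whs1)}
    → {pkg_at(p1,hub), pkg_at(p4,hub), truck_at(t2,whs1)}

== RESULT ==
["pkg_at(p1,hub)", "pkg_at(p4,hub)", "truck_at(t2,whs1)"]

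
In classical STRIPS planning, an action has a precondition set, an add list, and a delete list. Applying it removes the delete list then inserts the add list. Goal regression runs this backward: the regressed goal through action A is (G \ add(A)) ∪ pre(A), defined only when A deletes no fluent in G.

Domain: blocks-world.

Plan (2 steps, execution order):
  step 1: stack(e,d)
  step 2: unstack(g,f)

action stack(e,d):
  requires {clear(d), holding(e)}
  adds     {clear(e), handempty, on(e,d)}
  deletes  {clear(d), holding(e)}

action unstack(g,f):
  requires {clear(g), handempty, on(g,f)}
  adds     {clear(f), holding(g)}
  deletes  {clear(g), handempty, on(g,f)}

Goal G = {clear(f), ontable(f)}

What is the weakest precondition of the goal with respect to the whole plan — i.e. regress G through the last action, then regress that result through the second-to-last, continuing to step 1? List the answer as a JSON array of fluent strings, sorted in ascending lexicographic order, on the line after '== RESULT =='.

Work backward from the goal:
  through step 2 (unstack(g,f)): drop {clear(f)}, keep {ontable(f)}, require {clear(g), handempty, on(g,f)}
    → {clear(g), handempty, on(g,f), ontable(f)}
  through step 1 (stack(e,d)): drop {handempty}, keep {clear(g), on(g,f), ontable(f)}, require {clear(d), holding(e)}
    → {clear(d), clear(g), holding(e), on(g,f), ontable(f)}

== RESULT ==
["clear(d)", "clear(g)", "holding(e)", "on(g,f)", "ontable(f)"]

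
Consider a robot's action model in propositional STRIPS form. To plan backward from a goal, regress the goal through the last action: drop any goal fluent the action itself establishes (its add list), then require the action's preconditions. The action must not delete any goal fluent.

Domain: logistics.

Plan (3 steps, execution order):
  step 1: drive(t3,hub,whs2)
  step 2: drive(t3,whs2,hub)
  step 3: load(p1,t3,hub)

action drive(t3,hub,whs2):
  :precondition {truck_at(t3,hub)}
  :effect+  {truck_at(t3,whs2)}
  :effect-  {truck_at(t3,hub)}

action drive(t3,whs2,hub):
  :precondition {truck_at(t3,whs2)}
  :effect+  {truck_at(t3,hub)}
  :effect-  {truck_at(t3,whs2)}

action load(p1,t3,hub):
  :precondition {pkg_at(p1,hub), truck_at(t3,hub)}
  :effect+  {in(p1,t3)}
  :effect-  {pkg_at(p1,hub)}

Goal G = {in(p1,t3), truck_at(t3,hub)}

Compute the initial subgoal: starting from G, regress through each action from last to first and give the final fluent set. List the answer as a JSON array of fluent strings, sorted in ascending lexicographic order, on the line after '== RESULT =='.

Work backward from the goal:
  through step 3 (load(p1,t3,hub)): drop {in(p1,t3)}, keep {truck_at(t3,hub)}, require {pkg_at(p1,hub), truck_at(t3,hub)}
    → {pkg_at(p1,hub), truck_at(t3,hub)}
  through step 2 (drive(t3,whs2,hub)): drop {truck_at(t3,hub)}, keep {pkg_at(p1,hub)}, require {truck_at(t3,whs2)}
    → {pkg_at(p1,hub), truck_at(t3,whs2)}
  through step 1 (drive(t3,hub,whs2)): drop {truck_at(t3,whs2)}, keep {pkg_at(p1,hub)}, require {truck_at(t3,hub)}
    → {pkg_at(p1,hub), truck_at(t3,hub)}

== RESULT ==
["pkg_at(p1,hub)", "truck_at(t3,hub)"]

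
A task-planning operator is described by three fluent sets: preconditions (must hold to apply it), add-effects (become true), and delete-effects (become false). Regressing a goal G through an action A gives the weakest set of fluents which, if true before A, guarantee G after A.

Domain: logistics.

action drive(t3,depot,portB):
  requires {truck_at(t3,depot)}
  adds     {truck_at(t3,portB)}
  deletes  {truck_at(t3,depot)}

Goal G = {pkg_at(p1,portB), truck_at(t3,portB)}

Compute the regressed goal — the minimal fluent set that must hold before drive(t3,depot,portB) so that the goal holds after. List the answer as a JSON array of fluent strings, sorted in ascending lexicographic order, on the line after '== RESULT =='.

Regress:
  G ∩ del = {}  (empty — regression defined)
  G \ add = {pkg_at(p1,portB), truck_at(t3,portB)} \ {truck_at(t3,portB)} = {pkg_at(p1,portB)}
  ∪ pre   = {pkg_at(p1,portB)} ∪ {truck_at(t3,depot)}
          = {pkg_at(p1,portB), truck_at(t3,depot)}

== RESULT ==
["pkg_at(p1,portB)", "truck_at(t3,depot)"]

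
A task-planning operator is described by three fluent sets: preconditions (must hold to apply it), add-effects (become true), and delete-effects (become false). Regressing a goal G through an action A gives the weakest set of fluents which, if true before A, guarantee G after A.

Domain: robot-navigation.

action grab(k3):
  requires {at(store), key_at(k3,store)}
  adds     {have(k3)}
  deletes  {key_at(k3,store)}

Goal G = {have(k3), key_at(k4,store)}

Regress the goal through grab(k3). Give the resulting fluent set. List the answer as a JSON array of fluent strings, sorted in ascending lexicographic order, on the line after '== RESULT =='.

Compute (G \ add) ∪ pre:
  G ∩ del = {}  (empty — regression defined)
  G \ add = {have(k3), key_at(k4,store)} \ {have(k3)} = {key_at(k4,store)}
  ∪ pre   = {key_at(k4,store)} ∪ {at(store), key_at(k3,store)}
          = {at(store), key_at(k3,store), key_at(k4,store)}

== RESULT ==
["at(store)", "key_at(k3,store)", "key_at(k4,store)"]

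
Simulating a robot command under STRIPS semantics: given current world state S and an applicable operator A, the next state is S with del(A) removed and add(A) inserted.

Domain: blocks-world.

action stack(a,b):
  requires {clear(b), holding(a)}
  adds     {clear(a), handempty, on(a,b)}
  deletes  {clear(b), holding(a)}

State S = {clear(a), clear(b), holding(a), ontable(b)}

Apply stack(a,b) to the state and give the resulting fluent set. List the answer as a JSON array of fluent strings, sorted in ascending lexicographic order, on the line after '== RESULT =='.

Progress:
  pre ⊆ S: {clear(b), holding(a)} ⊆ S  — applicable
  S \ del = {clear(a), ontable(b)}
  ∪ add   = {clear(a), handempty, on(a,b), ontable(b)}

== RESULT ==
["clear(a)", "handempty", "on(a,b)", "ontable(b)"]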